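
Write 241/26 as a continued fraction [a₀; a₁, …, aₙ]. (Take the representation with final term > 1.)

241 = 9×26 + 7
26 = 3×7 + 5
7 = 1×5 + 2
5 = 2×2 + 1
2 = 2×1 + 0  (stop)
So 241/26 = [9; 3, 1, 2, 2].

[9; 3, 1, 2, 2]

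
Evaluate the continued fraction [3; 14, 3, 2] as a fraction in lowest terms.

Using pₖ = aₖpₖ₋₁ + pₖ₋₂ and qₖ = aₖqₖ₋₁ + qₖ₋₂:
  k=0: a=3, p=3, q=1
  k=1: a=14, p=43, q=14
  k=2: a=3, p=132, q=43
  k=3: a=2, p=307, q=100

307/100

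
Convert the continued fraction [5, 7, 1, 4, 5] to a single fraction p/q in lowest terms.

Using pₖ = aₖpₖ₋₁ + pₖ₋₂ and qₖ = aₖqₖ₋₁ + qₖ₋₂:
  k=0: a=5, p=5, q=1
  k=1: a=7, p=36, q=7
  k=2: a=1, p=41, q=8
  k=3: a=4, p=200, q=39
  k=4: a=5, p=1041, q=203

1041/203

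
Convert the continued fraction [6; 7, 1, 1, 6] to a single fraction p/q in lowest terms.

Using pₖ = aₖpₖ₋₁ + pₖ₋₂ and qₖ = aₖqₖ₋₁ + qₖ₋₂:
  k=0: a=6, p=6, q=1
  k=1: a=7, p=43, q=7
  k=2: a=1, p=49, q=8
  k=3: a=1, p=92, q=15
  k=4: a=6, p=601, q=98

601/98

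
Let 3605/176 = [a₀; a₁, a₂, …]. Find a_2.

14

3605 = 20·176 + 85   →  a_0 = 20
176 = 2·85 + 6   →  a_1 = 2
85 = 14·6 + 1   →  a_2 = 14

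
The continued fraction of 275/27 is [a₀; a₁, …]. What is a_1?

5

275 = 10·27 + 5   →  a_0 = 10
27 = 5·5 + 2   →  a_1 = 5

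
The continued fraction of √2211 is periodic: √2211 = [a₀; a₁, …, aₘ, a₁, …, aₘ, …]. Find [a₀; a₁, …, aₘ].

a₀ = ⌊√2211⌋ = 47.
With m₀=0, d₀=1 and mₖ₊₁ = dₖaₖ − mₖ, dₖ₊₁ = (n − mₖ₊₁²)/dₖ, aₖ₊₁ = ⌊(a₀+mₖ₊₁)/dₖ₊₁⌋:
  k=1: m=47, d=2, a=47
  k=2: m=47, d=1, a=94
d=1 and a=2a₀=94 at k=2, so the next step gives (m, d) = (47, 2) again — its k=1 value — and the period has length 2.

[47; 47, 94]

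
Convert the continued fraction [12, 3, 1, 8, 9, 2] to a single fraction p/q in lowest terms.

8249/673

Using pₖ = aₖpₖ₋₁ + pₖ₋₂ and qₖ = aₖqₖ₋₁ + qₖ₋₂:
  k=0: a=12, p=12, q=1
  k=1: a=3, p=37, q=3
  k=2: a=1, p=49, q=4
  k=3: a=8, p=429, q=35
  k=4: a=9, p=3910, q=319
  k=5: a=2, p=8249, q=673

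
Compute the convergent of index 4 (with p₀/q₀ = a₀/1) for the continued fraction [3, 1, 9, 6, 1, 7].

Using pₖ = aₖpₖ₋₁ + pₖ₋₂, qₖ = aₖqₖ₋₁ + qₖ₋₂ (with p₋₁=1, p₋₂=0, q₋₁=0, q₋₂=1):
  k=0: a=3, p=3, q=1
  k=1: a=1, p=4, q=1
  k=2: a=9, p=39, q=10
  k=3: a=6, p=238, q=61
  k=4: a=1, p=277, q=71

277/71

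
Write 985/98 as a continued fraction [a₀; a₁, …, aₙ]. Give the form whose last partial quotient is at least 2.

[10; 19, 1, 1, 2]

985 = 10×98 + 5
98 = 19×5 + 3
5 = 1×3 + 2
3 = 1×2 + 1
2 = 2×1 + 0  (stop)
So 985/98 = [10; 19, 1, 1, 2].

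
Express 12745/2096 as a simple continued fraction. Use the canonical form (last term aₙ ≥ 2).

[6; 12, 2, 2, 16, 2]

12745 = 6·2096 + 169
2096 = 12·169 + 68
169 = 2·68 + 33
68 = 2·33 + 2
33 = 16·2 + 1
2 = 2·1 + 0  (stop)
So 12745/2096 = [6; 12, 2, 2, 16, 2].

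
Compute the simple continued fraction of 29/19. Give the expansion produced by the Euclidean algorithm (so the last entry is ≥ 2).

[1; 1, 1, 9]

29 = 1·19 + 10
19 = 1·10 + 9
10 = 1·9 + 1
9 = 9·1 + 0  (stop)
So 29/19 = [1; 1, 1, 9].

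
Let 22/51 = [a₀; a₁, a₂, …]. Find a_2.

3

22 = 0·51 + 22   →  a_0 = 0
51 = 2·22 + 7   →  a_1 = 2
22 = 3·7 + 1   →  a_2 = 3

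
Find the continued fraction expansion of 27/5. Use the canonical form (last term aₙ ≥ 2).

[5; 2, 2]

27 = 5×5 + 2
5 = 2×2 + 1
2 = 2×1 + 0  (stop)
So 27/5 = [5; 2, 2].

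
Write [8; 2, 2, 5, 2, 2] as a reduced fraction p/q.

1219/145

Fold from the inside: start with 2/1.
  2 + 1/2 = 5/2
  5 + 2/5 = 27/5
  2 + 5/27 = 59/27
  2 + 27/59 = 145/59
  8 + 59/145 = 1219/145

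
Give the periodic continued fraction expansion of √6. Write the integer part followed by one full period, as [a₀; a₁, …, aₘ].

[2; 2, 4]

a₀ = ⌊√6⌋ = 2.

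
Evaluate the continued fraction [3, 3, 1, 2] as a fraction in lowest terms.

36/11

Fold from the inside: start with 2/1.
  1 + 1/2 = 3/2
  3 + 2/3 = 11/3
  3 + 3/11 = 36/11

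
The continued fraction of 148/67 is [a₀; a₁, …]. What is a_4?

1

148 = 2·67 + 14   →  a_0 = 2
67 = 4·14 + 11   →  a_1 = 4
14 = 1·11 + 3   →  a_2 = 1
11 = 3·3 + 2   →  a_3 = 3
3 = 1·2 + 1   →  a_4 = 1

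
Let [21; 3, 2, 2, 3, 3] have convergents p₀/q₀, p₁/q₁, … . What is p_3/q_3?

Using pₖ = aₖpₖ₋₁ + pₖ₋₂, qₖ = aₖqₖ₋₁ + qₖ₋₂ (with p₋₁=1, p₋₂=0, q₋₁=0, q₋₂=1):
  k=0: a=21, p=21, q=1
  k=1: a=3, p=64, q=3
  k=2: a=2, p=149, q=7
  k=3: a=2, p=362, q=17

362/17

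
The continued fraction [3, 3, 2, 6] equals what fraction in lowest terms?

Using pₖ = aₖpₖ₋₁ + pₖ₋₂ and qₖ = aₖqₖ₋₁ + qₖ₋₂:
  k=0: a=3, p=3, q=1
  k=1: a=3, p=10, q=3
  k=2: a=2, p=23, q=7
  k=3: a=6, p=148, q=45

148/45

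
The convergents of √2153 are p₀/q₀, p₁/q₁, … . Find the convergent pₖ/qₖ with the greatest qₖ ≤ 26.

√2153 = [46; 2, 2, 92, …] (period length 3).
Convergents:
  p_0/q_0 = 46/1
  p_1/q_1 = 93/2
  p_2/q_2 = 232/5
  p_3/q_3 = 21437/462
q_2 = 5 ≤ 26 < 462 = q_3, so the answer is 232/5.

232/5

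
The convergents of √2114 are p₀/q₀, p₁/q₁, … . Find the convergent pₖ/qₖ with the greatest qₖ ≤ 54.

2115/46

√2114 = [45; 1, 44, 1, 90, …] (period length 4).
Convergents:
  p_0/q_0 = 45/1
  p_1/q_1 = 46/1
  p_2/q_2 = 2069/45
  p_3/q_3 = 2115/46
  p_4/q_4 = 192419/4185
q_3 = 46 ≤ 54 < 4185 = q_4, so the answer is 2115/46.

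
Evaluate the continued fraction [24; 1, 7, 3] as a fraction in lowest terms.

622/25

Fold from the inside: start with 3/1.
  7 + 1/3 = 22/3
  1 + 3/22 = 25/22
  24 + 22/25 = 622/25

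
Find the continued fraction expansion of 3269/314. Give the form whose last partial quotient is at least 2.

3269 = 10*314 + 129
314 = 2*129 + 56
129 = 2*56 + 17
56 = 3*17 + 5
17 = 3*5 + 2
5 = 2*2 + 1
2 = 2*1 + 0  (stop)
So 3269/314 = [10; 2, 2, 3, 3, 2, 2].

[10; 2, 2, 3, 3, 2, 2]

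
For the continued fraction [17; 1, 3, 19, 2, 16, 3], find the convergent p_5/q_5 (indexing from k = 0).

46247/2605

Using pₖ = aₖpₖ₋₁ + pₖ₋₂, qₖ = aₖqₖ₋₁ + qₖ₋₂ (with p₋₁=1, p₋₂=0, q₋₁=0, q₋₂=1):
  k=0: a=17, p=17, q=1
  k=1: a=1, p=18, q=1
  k=2: a=3, p=71, q=4
  k=3: a=19, p=1367, q=77
  k=4: a=2, p=2805, q=158
  k=5: a=16, p=46247, q=2605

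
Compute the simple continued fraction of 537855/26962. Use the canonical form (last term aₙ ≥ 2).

537855 = 19·26962 + 25577
26962 = 1·25577 + 1385
25577 = 18·1385 + 647
1385 = 2·647 + 91
647 = 7·91 + 10
91 = 9·10 + 1
10 = 10·1 + 0  (stop)
So 537855/26962 = [19; 1, 18, 2, 7, 9, 10].

[19; 1, 18, 2, 7, 9, 10]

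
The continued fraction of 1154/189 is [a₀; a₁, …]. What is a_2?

1154 = 6·189 + 20   →  a_0 = 6
189 = 9·20 + 9   →  a_1 = 9
20 = 2·9 + 2   →  a_2 = 2

2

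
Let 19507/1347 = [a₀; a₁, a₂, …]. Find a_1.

19507 = 14·1347 + 649   →  a_0 = 14
1347 = 2·649 + 49   →  a_1 = 2

2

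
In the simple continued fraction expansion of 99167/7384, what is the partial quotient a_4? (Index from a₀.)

99167 = 13·7384 + 3175   →  a_0 = 13
7384 = 2·3175 + 1034   →  a_1 = 2
3175 = 3·1034 + 73   →  a_2 = 3
1034 = 14·73 + 12   →  a_3 = 14
73 = 6·12 + 1   →  a_4 = 6

6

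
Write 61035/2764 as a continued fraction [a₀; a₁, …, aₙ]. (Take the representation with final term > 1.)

61035 = 22*2764 + 227
2764 = 12*227 + 40
227 = 5*40 + 27
40 = 1*27 + 13
27 = 2*13 + 1
13 = 13*1 + 0  (stop)
So 61035/2764 = [22; 12, 5, 1, 2, 13].

[22; 12, 5, 1, 2, 13]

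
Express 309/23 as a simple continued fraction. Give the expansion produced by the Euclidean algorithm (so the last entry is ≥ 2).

309 = 13×23 + 10
23 = 2×10 + 3
10 = 3×3 + 1
3 = 3×1 + 0  (stop)
So 309/23 = [13; 2, 3, 3].

[13; 2, 3, 3]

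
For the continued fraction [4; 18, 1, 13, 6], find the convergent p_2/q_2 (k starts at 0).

77/19

Using pₖ = aₖpₖ₋₁ + pₖ₋₂, qₖ = aₖqₖ₋₁ + qₖ₋₂ (with p₋₁=1, p₋₂=0, q₋₁=0, q₋₂=1):
  k=0: a=4, p=4, q=1
  k=1: a=18, p=73, q=18
  k=2: a=1, p=77, q=19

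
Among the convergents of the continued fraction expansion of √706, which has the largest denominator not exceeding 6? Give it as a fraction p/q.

53/2

√706 = [26; 1, 1, 3, 26, 3, 1, 1, 52, …] (period length 8).
Convergents:
  p_0/q_0 = 26/1
  p_1/q_1 = 27/1
  p_2/q_2 = 53/2
  p_3/q_3 = 186/7
q_2 = 2 ≤ 6 < 7 = q_3, so the answer is 53/2.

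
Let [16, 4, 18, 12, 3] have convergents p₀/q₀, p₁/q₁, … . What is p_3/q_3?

14297/880

Using pₖ = aₖpₖ₋₁ + pₖ₋₂, qₖ = aₖqₖ₋₁ + qₖ₋₂ (with p₋₁=1, p₋₂=0, q₋₁=0, q₋₂=1):
  k=0: a=16, p=16, q=1
  k=1: a=4, p=65, q=4
  k=2: a=18, p=1186, q=73
  k=3: a=12, p=14297, q=880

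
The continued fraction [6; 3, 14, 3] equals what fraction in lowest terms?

Using pₖ = aₖpₖ₋₁ + pₖ₋₂ and qₖ = aₖqₖ₋₁ + qₖ₋₂:
  k=0: a=6, p=6, q=1
  k=1: a=3, p=19, q=3
  k=2: a=14, p=272, q=43
  k=3: a=3, p=835, q=132

835/132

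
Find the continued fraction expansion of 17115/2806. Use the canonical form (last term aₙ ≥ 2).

17115 = 6·2806 + 279
2806 = 10·279 + 16
279 = 17·16 + 7
16 = 2·7 + 2
7 = 3·2 + 1
2 = 2·1 + 0  (stop)
So 17115/2806 = [6; 10, 17, 2, 3, 2].

[6; 10, 17, 2, 3, 2]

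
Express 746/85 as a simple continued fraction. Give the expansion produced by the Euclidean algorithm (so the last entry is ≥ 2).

746 = 8*85 + 66
85 = 1*66 + 19
66 = 3*19 + 9
19 = 2*9 + 1
9 = 9*1 + 0  (stop)
So 746/85 = [8; 1, 3, 2, 9].

[8; 1, 3, 2, 9]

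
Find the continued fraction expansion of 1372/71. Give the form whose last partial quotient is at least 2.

[19; 3, 11, 2]

1372 = 19×71 + 23
71 = 3×23 + 2
23 = 11×2 + 1
2 = 2×1 + 0  (stop)
So 1372/71 = [19; 3, 11, 2].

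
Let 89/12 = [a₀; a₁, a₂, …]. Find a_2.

2

89 = 7·12 + 5   →  a_0 = 7
12 = 2·5 + 2   →  a_1 = 2
5 = 2·2 + 1   →  a_2 = 2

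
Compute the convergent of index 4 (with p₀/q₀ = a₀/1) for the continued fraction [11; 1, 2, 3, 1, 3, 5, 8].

152/13

Using pₖ = aₖpₖ₋₁ + pₖ₋₂, qₖ = aₖqₖ₋₁ + qₖ₋₂ (with p₋₁=1, p₋₂=0, q₋₁=0, q₋₂=1):
  k=0: a=11, p=11, q=1
  k=1: a=1, p=12, q=1
  k=2: a=2, p=35, q=3
  k=3: a=3, p=117, q=10
  k=4: a=1, p=152, q=13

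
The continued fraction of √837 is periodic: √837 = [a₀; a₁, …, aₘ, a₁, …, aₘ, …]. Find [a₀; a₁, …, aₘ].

a₀ = ⌊√837⌋ = 28.
With m₀=0, d₀=1 and mₖ₊₁ = dₖaₖ − mₖ, dₖ₊₁ = (n − mₖ₊₁²)/dₖ, aₖ₊₁ = ⌊(a₀+mₖ₊₁)/dₖ₊₁⌋:
  k=1: m=28, d=53, a=1
  k=2: m=25, d=4, a=13
  k=3: m=27, d=27, a=2
  k=4: m=27, d=4, a=13
  k=5: m=25, d=53, a=1
  k=6: m=28, d=1, a=56
d=1 and a=2a₀=56 at k=6, so the next step gives (m, d) = (28, 53) again — its k=1 value — and the period has length 6.

[28; 1, 13, 2, 13, 1, 56]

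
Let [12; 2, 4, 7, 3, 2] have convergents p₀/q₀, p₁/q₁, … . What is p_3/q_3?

809/65

Using pₖ = aₖpₖ₋₁ + pₖ₋₂, qₖ = aₖqₖ₋₁ + qₖ₋₂ (with p₋₁=1, p₋₂=0, q₋₁=0, q₋₂=1):
  k=0: a=12, p=12, q=1
  k=1: a=2, p=25, q=2
  k=2: a=4, p=112, q=9
  k=3: a=7, p=809, q=65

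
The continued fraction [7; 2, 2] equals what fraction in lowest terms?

Fold from the inside: start with 2/1.
  2 + 1/2 = 5/2
  7 + 2/5 = 37/5

37/5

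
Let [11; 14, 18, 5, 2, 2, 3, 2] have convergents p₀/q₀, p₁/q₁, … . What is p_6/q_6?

Using pₖ = aₖpₖ₋₁ + pₖ₋₂, qₖ = aₖqₖ₋₁ + qₖ₋₂ (with p₋₁=1, p₋₂=0, q₋₁=0, q₋₂=1):
  k=0: a=11, p=11, q=1
  k=1: a=14, p=155, q=14
  k=2: a=18, p=2801, q=253
  k=3: a=5, p=14160, q=1279
  k=4: a=2, p=31121, q=2811
  k=5: a=2, p=76402, q=6901
  k=6: a=3, p=260327, q=23514

260327/23514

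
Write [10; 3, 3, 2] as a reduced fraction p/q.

237/23

Using pₖ = aₖpₖ₋₁ + pₖ₋₂ and qₖ = aₖqₖ₋₁ + qₖ₋₂:
  k=0: a=10, p=10, q=1
  k=1: a=3, p=31, q=3
  k=2: a=3, p=103, q=10
  k=3: a=2, p=237, q=23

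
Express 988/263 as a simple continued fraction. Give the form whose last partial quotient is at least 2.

988 = 3×263 + 199
263 = 1×199 + 64
199 = 3×64 + 7
64 = 9×7 + 1
7 = 7×1 + 0  (stop)
So 988/263 = [3; 1, 3, 9, 7].

[3; 1, 3, 9, 7]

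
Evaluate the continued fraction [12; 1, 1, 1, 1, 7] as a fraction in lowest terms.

Using pₖ = aₖpₖ₋₁ + pₖ₋₂ and qₖ = aₖqₖ₋₁ + qₖ₋₂:
  k=0: a=12, p=12, q=1
  k=1: a=1, p=13, q=1
  k=2: a=1, p=25, q=2
  k=3: a=1, p=38, q=3
  k=4: a=1, p=63, q=5
  k=5: a=7, p=479, q=38

479/38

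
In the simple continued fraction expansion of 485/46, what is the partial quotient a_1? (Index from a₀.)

1

485 = 10·46 + 25   →  a_0 = 10
46 = 1·25 + 21   →  a_1 = 1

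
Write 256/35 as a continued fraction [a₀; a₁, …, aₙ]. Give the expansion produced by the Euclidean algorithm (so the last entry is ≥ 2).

[7; 3, 5, 2]

256 = 7·35 + 11
35 = 3·11 + 2
11 = 5·2 + 1
2 = 2·1 + 0  (stop)
So 256/35 = [7; 3, 5, 2].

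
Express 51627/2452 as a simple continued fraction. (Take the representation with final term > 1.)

[21; 18, 6, 7, 3]

51627 = 21*2452 + 135
2452 = 18*135 + 22
135 = 6*22 + 3
22 = 7*3 + 1
3 = 3*1 + 0  (stop)
So 51627/2452 = [21; 18, 6, 7, 3].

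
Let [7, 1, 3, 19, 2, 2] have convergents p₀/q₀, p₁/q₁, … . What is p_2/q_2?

Using pₖ = aₖpₖ₋₁ + pₖ₋₂, qₖ = aₖqₖ₋₁ + qₖ₋₂ (with p₋₁=1, p₋₂=0, q₋₁=0, q₋₂=1):
  k=0: a=7, p=7, q=1
  k=1: a=1, p=8, q=1
  k=2: a=3, p=31, q=4

31/4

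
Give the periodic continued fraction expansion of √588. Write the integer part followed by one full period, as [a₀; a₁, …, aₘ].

[24; 4, 48]

a₀ = ⌊√588⌋ = 24.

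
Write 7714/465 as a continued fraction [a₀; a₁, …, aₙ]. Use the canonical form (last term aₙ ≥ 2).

7714 = 16*465 + 274
465 = 1*274 + 191
274 = 1*191 + 83
191 = 2*83 + 25
83 = 3*25 + 8
25 = 3*8 + 1
8 = 8*1 + 0  (stop)
So 7714/465 = [16; 1, 1, 2, 3, 3, 8].

[16; 1, 1, 2, 3, 3, 8]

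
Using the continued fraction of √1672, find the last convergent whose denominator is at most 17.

368/9

√1672 = [40; 1, 8, 10, 8, 1, 80, …] (period length 6).
Convergents:
  p_0/q_0 = 40/1
  p_1/q_1 = 41/1
  p_2/q_2 = 368/9
  p_3/q_3 = 3721/91
q_2 = 9 ≤ 17 < 91 = q_3, so the answer is 368/9.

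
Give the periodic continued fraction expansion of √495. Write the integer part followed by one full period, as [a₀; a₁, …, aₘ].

[22; 4, 44]

a₀ = ⌊√495⌋ = 22.
With m₀=0, d₀=1 and mₖ₊₁ = dₖaₖ − mₖ, dₖ₊₁ = (n − mₖ₊₁²)/dₖ, aₖ₊₁ = ⌊(a₀+mₖ₊₁)/dₖ₊₁⌋:
  k=1: m=22, d=11, a=4
  k=2: m=22, d=1, a=44
d=1 and a=2a₀=44 at k=2, so the next step gives (m, d) = (22, 11) again — its k=1 value — and the period has length 2.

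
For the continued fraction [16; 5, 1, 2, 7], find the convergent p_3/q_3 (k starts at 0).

275/17

Using pₖ = aₖpₖ₋₁ + pₖ₋₂, qₖ = aₖqₖ₋₁ + qₖ₋₂ (with p₋₁=1, p₋₂=0, q₋₁=0, q₋₂=1):
  k=0: a=16, p=16, q=1
  k=1: a=5, p=81, q=5
  k=2: a=1, p=97, q=6
  k=3: a=2, p=275, q=17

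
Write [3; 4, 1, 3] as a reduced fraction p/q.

61/19

Fold from the inside: start with 3/1.
  1 + 1/3 = 4/3
  4 + 3/4 = 19/4
  3 + 4/19 = 61/19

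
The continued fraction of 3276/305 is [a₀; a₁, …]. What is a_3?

1

3276 = 10·305 + 226   →  a_0 = 10
305 = 1·226 + 79   →  a_1 = 1
226 = 2·79 + 68   →  a_2 = 2
79 = 1·68 + 11   →  a_3 = 1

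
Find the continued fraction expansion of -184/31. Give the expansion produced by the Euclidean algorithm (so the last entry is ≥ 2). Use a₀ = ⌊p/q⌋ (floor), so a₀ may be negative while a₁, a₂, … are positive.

-184 = -6*31 + 2
31 = 15*2 + 1
2 = 2*1 + 0  (stop)
So -184/31 = [-6; 15, 2].

[-6; 15, 2]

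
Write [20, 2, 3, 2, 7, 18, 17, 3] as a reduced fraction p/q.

2300652/112573

Fold from the inside: start with 3/1.
  17 + 1/3 = 52/3
  18 + 3/52 = 939/52
  7 + 52/939 = 6625/939
  2 + 939/6625 = 14189/6625
  3 + 6625/14189 = 49192/14189
  2 + 14189/49192 = 112573/49192
  20 + 49192/112573 = 2300652/112573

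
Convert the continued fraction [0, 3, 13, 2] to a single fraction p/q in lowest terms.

Using pₖ = aₖpₖ₋₁ + pₖ₋₂ and qₖ = aₖqₖ₋₁ + qₖ₋₂:
  k=0: a=0, p=0, q=1
  k=1: a=3, p=1, q=3
  k=2: a=13, p=13, q=40
  k=3: a=2, p=27, q=83

27/83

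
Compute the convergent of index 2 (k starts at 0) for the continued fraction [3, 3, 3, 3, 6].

33/10

Using pₖ = aₖpₖ₋₁ + pₖ₋₂, qₖ = aₖqₖ₋₁ + qₖ₋₂ (with p₋₁=1, p₋₂=0, q₋₁=0, q₋₂=1):
  k=0: a=3, p=3, q=1
  k=1: a=3, p=10, q=3
  k=2: a=3, p=33, q=10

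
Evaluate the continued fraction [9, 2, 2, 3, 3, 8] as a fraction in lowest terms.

Using pₖ = aₖpₖ₋₁ + pₖ₋₂ and qₖ = aₖqₖ₋₁ + qₖ₋₂:
  k=0: a=9, p=9, q=1
  k=1: a=2, p=19, q=2
  k=2: a=2, p=47, q=5
  k=3: a=3, p=160, q=17
  k=4: a=3, p=527, q=56
  k=5: a=8, p=4376, q=465

4376/465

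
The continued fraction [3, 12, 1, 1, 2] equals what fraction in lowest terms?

Using pₖ = aₖpₖ₋₁ + pₖ₋₂ and qₖ = aₖqₖ₋₁ + qₖ₋₂:
  k=0: a=3, p=3, q=1
  k=1: a=12, p=37, q=12
  k=2: a=1, p=40, q=13
  k=3: a=1, p=77, q=25
  k=4: a=2, p=194, q=63

194/63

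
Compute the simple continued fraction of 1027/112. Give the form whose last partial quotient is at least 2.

[9; 5, 1, 8, 2]

1027 = 9·112 + 19
112 = 5·19 + 17
19 = 1·17 + 2
17 = 8·2 + 1
2 = 2·1 + 0  (stop)
So 1027/112 = [9; 5, 1, 8, 2].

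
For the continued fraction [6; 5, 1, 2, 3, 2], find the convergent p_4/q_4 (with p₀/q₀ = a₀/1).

352/57

Using pₖ = aₖpₖ₋₁ + pₖ₋₂, qₖ = aₖqₖ₋₁ + qₖ₋₂ (with p₋₁=1, p₋₂=0, q₋₁=0, q₋₂=1):
  k=0: a=6, p=6, q=1
  k=1: a=5, p=31, q=5
  k=2: a=1, p=37, q=6
  k=3: a=2, p=105, q=17
  k=4: a=3, p=352, q=57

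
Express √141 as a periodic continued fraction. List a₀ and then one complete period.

a₀ = ⌊√141⌋ = 11.
With m₀=0, d₀=1 and mₖ₊₁ = dₖaₖ − mₖ, dₖ₊₁ = (n − mₖ₊₁²)/dₖ, aₖ₊₁ = ⌊(a₀+mₖ₊₁)/dₖ₊₁⌋:
  k=1: m=11, d=20, a=1
  k=2: m=9, d=3, a=6
  k=3: m=9, d=20, a=1
  k=4: m=11, d=1, a=22
d=1 and a=2a₀=22 at k=4, so the next step gives (m, d) = (11, 20) again — its k=1 value — and the period has length 4.

[11; 1, 6, 1, 22]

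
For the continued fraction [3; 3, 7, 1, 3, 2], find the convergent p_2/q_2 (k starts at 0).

73/22

Using pₖ = aₖpₖ₋₁ + pₖ₋₂, qₖ = aₖqₖ₋₁ + qₖ₋₂ (with p₋₁=1, p₋₂=0, q₋₁=0, q₋₂=1):
  k=0: a=3, p=3, q=1
  k=1: a=3, p=10, q=3
  k=2: a=7, p=73, q=22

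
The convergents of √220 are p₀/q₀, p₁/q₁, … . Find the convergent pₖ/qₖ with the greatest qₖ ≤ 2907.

15841/1068

√220 = [14; 1, 4, 1, 28, …] (period length 4).
Convergents:
  p_0/q_0 = 14/1
  p_1/q_1 = 15/1
  p_2/q_2 = 74/5
  p_3/q_3 = 89/6
  p_4/q_4 = 2566/173
  p_5/q_5 = 2655/179
  p_6/q_6 = 13186/889
  p_7/q_7 = 15841/1068
  p_8/q_8 = 456734/30793
q_7 = 1068 ≤ 2907 < 30793 = q_8, so the answer is 15841/1068.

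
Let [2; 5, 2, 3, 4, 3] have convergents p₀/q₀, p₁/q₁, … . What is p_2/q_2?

Using pₖ = aₖpₖ₋₁ + pₖ₋₂, qₖ = aₖqₖ₋₁ + qₖ₋₂ (with p₋₁=1, p₋₂=0, q₋₁=0, q₋₂=1):
  k=0: a=2, p=2, q=1
  k=1: a=5, p=11, q=5
  k=2: a=2, p=24, q=11

24/11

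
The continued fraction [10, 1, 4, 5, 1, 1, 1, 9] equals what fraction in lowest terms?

9175/849

Fold from the inside: start with 9/1.
  1 + 1/9 = 10/9
  1 + 9/10 = 19/10
  1 + 10/19 = 29/19
  5 + 19/29 = 164/29
  4 + 29/164 = 685/164
  1 + 164/685 = 849/685
  10 + 685/849 = 9175/849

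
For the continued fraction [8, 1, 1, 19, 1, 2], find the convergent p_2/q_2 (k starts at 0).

Using pₖ = aₖpₖ₋₁ + pₖ₋₂, qₖ = aₖqₖ₋₁ + qₖ₋₂ (with p₋₁=1, p₋₂=0, q₋₁=0, q₋₂=1):
  k=0: a=8, p=8, q=1
  k=1: a=1, p=9, q=1
  k=2: a=1, p=17, q=2

17/2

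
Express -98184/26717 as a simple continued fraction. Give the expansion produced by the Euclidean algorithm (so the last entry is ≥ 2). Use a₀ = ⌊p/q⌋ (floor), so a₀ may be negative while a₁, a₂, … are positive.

[-4; 3, 13, 17, 19, 2]

-98184 = -4·26717 + 8684
26717 = 3·8684 + 665
8684 = 13·665 + 39
665 = 17·39 + 2
39 = 19·2 + 1
2 = 2·1 + 0  (stop)
So -98184/26717 = [-4; 3, 13, 17, 19, 2].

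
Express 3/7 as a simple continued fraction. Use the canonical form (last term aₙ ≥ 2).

3 = 0·7 + 3
7 = 2·3 + 1
3 = 3·1 + 0  (stop)
So 3/7 = [0; 2, 3].

[0; 2, 3]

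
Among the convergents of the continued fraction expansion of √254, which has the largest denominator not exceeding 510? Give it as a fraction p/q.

7889/495

√254 = [15; 1, 14, 1, 30, …] (period length 4).
Convergents:
  p_0/q_0 = 15/1
  p_1/q_1 = 16/1
  p_2/q_2 = 239/15
  p_3/q_3 = 255/16
  p_4/q_4 = 7889/495
  p_5/q_5 = 8144/511
q_4 = 495 ≤ 510 < 511 = q_5, so the answer is 7889/495.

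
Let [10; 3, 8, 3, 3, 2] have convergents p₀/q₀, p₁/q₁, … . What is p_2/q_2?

Using pₖ = aₖpₖ₋₁ + pₖ₋₂, qₖ = aₖqₖ₋₁ + qₖ₋₂ (with p₋₁=1, p₋₂=0, q₋₁=0, q₋₂=1):
  k=0: a=10, p=10, q=1
  k=1: a=3, p=31, q=3
  k=2: a=8, p=258, q=25

258/25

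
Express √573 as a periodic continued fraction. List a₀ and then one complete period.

a₀ = ⌊√573⌋ = 23.
With m₀=0, d₀=1 and mₖ₊₁ = dₖaₖ − mₖ, dₖ₊₁ = (n − mₖ₊₁²)/dₖ, aₖ₊₁ = ⌊(a₀+mₖ₊₁)/dₖ₊₁⌋:
  k=1: m=23, d=44, a=1
  k=2: m=21, d=3, a=14
  k=3: m=21, d=44, a=1
  k=4: m=23, d=1, a=46
d=1 and a=2a₀=46 at k=4, so the next step gives (m, d) = (23, 44) again — its k=1 value — and the period has length 4.

[23; 1, 14, 1, 46]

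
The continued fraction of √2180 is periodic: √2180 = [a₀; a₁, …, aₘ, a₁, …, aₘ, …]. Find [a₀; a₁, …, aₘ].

a₀ = ⌊√2180⌋ = 46.
With m₀=0, d₀=1 and mₖ₊₁ = dₖaₖ − mₖ, dₖ₊₁ = (n − mₖ₊₁²)/dₖ, aₖ₊₁ = ⌊(a₀+mₖ₊₁)/dₖ₊₁⌋:
  k=1: m=46, d=64, a=1
  k=2: m=18, d=29, a=2
  k=3: m=40, d=20, a=4
  k=4: m=40, d=29, a=2
  k=5: m=18, d=64, a=1
  k=6: m=46, d=1, a=92
d=1 and a=2a₀=92 at k=6, so the next step gives (m, d) = (46, 64) again — its k=1 value — and the period has length 6.

[46; 1, 2, 4, 2, 1, 92]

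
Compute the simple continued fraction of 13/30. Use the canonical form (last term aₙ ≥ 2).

[0; 2, 3, 4]

13 = 0×30 + 13
30 = 2×13 + 4
13 = 3×4 + 1
4 = 4×1 + 0  (stop)
So 13/30 = [0; 2, 3, 4].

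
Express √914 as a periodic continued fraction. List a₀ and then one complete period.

a₀ = ⌊√914⌋ = 30.
With m₀=0, d₀=1 and mₖ₊₁ = dₖaₖ − mₖ, dₖ₊₁ = (n − mₖ₊₁²)/dₖ, aₖ₊₁ = ⌊(a₀+mₖ₊₁)/dₖ₊₁⌋:
  k=1: m=30, d=14, a=4
  k=2: m=26, d=17, a=3
  k=3: m=25, d=17, a=3
  k=4: m=26, d=14, a=4
  k=5: m=30, d=1, a=60
d=1 and a=2a₀=60 at k=5, so the next step gives (m, d) = (30, 14) again — its k=1 value — and the period has length 5.

[30; 4, 3, 3, 4, 60]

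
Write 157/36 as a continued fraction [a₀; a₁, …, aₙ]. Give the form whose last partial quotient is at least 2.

[4; 2, 1, 3, 3]

157 = 4·36 + 13
36 = 2·13 + 10
13 = 1·10 + 3
10 = 3·3 + 1
3 = 3·1 + 0  (stop)
So 157/36 = [4; 2, 1, 3, 3].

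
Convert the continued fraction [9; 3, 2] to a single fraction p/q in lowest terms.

Using pₖ = aₖpₖ₋₁ + pₖ₋₂ and qₖ = aₖqₖ₋₁ + qₖ₋₂:
  k=0: a=9, p=9, q=1
  k=1: a=3, p=28, q=3
  k=2: a=2, p=65, q=7

65/7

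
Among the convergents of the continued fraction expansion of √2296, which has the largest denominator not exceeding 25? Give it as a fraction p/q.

√2296 = [47; 1, 10, 1, 94, …] (period length 4).
Convergents:
  p_0/q_0 = 47/1
  p_1/q_1 = 48/1
  p_2/q_2 = 527/11
  p_3/q_3 = 575/12
  p_4/q_4 = 54577/1139
q_3 = 12 ≤ 25 < 1139 = q_4, so the answer is 575/12.

575/12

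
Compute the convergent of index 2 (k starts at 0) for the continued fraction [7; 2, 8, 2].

Using pₖ = aₖpₖ₋₁ + pₖ₋₂, qₖ = aₖqₖ₋₁ + qₖ₋₂ (with p₋₁=1, p₋₂=0, q₋₁=0, q₋₂=1):
  k=0: a=7, p=7, q=1
  k=1: a=2, p=15, q=2
  k=2: a=8, p=127, q=17

127/17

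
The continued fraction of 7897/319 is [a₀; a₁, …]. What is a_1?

1

7897 = 24·319 + 241   →  a_0 = 24
319 = 1·241 + 78   →  a_1 = 1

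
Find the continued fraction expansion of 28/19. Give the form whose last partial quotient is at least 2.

[1; 2, 9]

28 = 1*19 + 9
19 = 2*9 + 1
9 = 9*1 + 0  (stop)
So 28/19 = [1; 2, 9].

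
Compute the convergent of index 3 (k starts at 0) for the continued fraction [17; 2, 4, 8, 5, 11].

1291/74

Using pₖ = aₖpₖ₋₁ + pₖ₋₂, qₖ = aₖqₖ₋₁ + qₖ₋₂ (with p₋₁=1, p₋₂=0, q₋₁=0, q₋₂=1):
  k=0: a=17, p=17, q=1
  k=1: a=2, p=35, q=2
  k=2: a=4, p=157, q=9
  k=3: a=8, p=1291, q=74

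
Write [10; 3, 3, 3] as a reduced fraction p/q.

340/33

Using pₖ = aₖpₖ₋₁ + pₖ₋₂ and qₖ = aₖqₖ₋₁ + qₖ₋₂:
  k=0: a=10, p=10, q=1
  k=1: a=3, p=31, q=3
  k=2: a=3, p=103, q=10
  k=3: a=3, p=340, q=33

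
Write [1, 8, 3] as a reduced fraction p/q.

Using pₖ = aₖpₖ₋₁ + pₖ₋₂ and qₖ = aₖqₖ₋₁ + qₖ₋₂:
  k=0: a=1, p=1, q=1
  k=1: a=8, p=9, q=8
  k=2: a=3, p=28, q=25

28/25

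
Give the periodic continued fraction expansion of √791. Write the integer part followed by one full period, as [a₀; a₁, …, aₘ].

[28; 8, 56]

a₀ = ⌊√791⌋ = 28.
With m₀=0, d₀=1 and mₖ₊₁ = dₖaₖ − mₖ, dₖ₊₁ = (n − mₖ₊₁²)/dₖ, aₖ₊₁ = ⌊(a₀+mₖ₊₁)/dₖ₊₁⌋:
  k=1: m=28, d=7, a=8
  k=2: m=28, d=1, a=56
d=1 and a=2a₀=56 at k=2, so the next step gives (m, d) = (28, 7) again — its k=1 value — and the period has length 2.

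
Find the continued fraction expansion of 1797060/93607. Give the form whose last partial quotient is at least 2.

1797060 = 19·93607 + 18527
93607 = 5·18527 + 972
18527 = 19·972 + 59
972 = 16·59 + 28
59 = 2·28 + 3
28 = 9·3 + 1
3 = 3·1 + 0  (stop)
So 1797060/93607 = [19; 5, 19, 16, 2, 9, 3].

[19; 5, 19, 16, 2, 9, 3]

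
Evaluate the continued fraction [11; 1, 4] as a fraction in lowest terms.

Using pₖ = aₖpₖ₋₁ + pₖ₋₂ and qₖ = aₖqₖ₋₁ + qₖ₋₂:
  k=0: a=11, p=11, q=1
  k=1: a=1, p=12, q=1
  k=2: a=4, p=59, q=5

59/5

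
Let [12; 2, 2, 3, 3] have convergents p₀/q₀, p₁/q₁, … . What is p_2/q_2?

62/5

Using pₖ = aₖpₖ₋₁ + pₖ₋₂, qₖ = aₖqₖ₋₁ + qₖ₋₂ (with p₋₁=1, p₋₂=0, q₋₁=0, q₋₂=1):
  k=0: a=12, p=12, q=1
  k=1: a=2, p=25, q=2
  k=2: a=2, p=62, q=5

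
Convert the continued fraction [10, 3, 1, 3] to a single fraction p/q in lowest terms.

Fold from the inside: start with 3/1.
  1 + 1/3 = 4/3
  3 + 3/4 = 15/4
  10 + 4/15 = 154/15

154/15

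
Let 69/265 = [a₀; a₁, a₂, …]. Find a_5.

1

69 = 0·265 + 69   →  a_0 = 0
265 = 3·69 + 58   →  a_1 = 3
69 = 1·58 + 11   →  a_2 = 1
58 = 5·11 + 3   →  a_3 = 5
11 = 3·3 + 2   →  a_4 = 3
3 = 1·2 + 1   →  a_5 = 1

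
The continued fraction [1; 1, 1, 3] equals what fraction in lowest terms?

11/7

Using pₖ = aₖpₖ₋₁ + pₖ₋₂ and qₖ = aₖqₖ₋₁ + qₖ₋₂:
  k=0: a=1, p=1, q=1
  k=1: a=1, p=2, q=1
  k=2: a=1, p=3, q=2
  k=3: a=3, p=11, q=7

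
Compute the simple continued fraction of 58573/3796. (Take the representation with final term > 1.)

58573 = 15*3796 + 1633
3796 = 2*1633 + 530
1633 = 3*530 + 43
530 = 12*43 + 14
43 = 3*14 + 1
14 = 14*1 + 0  (stop)
So 58573/3796 = [15; 2, 3, 12, 3, 14].

[15; 2, 3, 12, 3, 14]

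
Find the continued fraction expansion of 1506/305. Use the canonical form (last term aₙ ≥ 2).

1506 = 4*305 + 286
305 = 1*286 + 19
286 = 15*19 + 1
19 = 19*1 + 0  (stop)
So 1506/305 = [4; 1, 15, 19].

[4; 1, 15, 19]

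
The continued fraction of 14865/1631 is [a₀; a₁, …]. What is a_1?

14865 = 9·1631 + 186   →  a_0 = 9
1631 = 8·186 + 143   →  a_1 = 8

8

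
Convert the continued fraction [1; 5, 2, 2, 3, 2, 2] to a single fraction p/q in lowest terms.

Fold from the inside: start with 2/1.
  2 + 1/2 = 5/2
  3 + 2/5 = 17/5
  2 + 5/17 = 39/17
  2 + 17/39 = 95/39
  5 + 39/95 = 514/95
  1 + 95/514 = 609/514

609/514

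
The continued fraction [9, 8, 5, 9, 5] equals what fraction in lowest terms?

Fold from the inside: start with 5/1.
  9 + 1/5 = 46/5
  5 + 5/46 = 235/46
  8 + 46/235 = 1926/235
  9 + 235/1926 = 17569/1926

17569/1926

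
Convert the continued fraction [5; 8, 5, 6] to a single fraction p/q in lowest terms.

Using pₖ = aₖpₖ₋₁ + pₖ₋₂ and qₖ = aₖqₖ₋₁ + qₖ₋₂:
  k=0: a=5, p=5, q=1
  k=1: a=8, p=41, q=8
  k=2: a=5, p=210, q=41
  k=3: a=6, p=1301, q=254

1301/254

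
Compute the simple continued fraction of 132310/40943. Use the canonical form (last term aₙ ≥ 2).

132310 = 3×40943 + 9481
40943 = 4×9481 + 3019
9481 = 3×3019 + 424
3019 = 7×424 + 51
424 = 8×51 + 16
51 = 3×16 + 3
16 = 5×3 + 1
3 = 3×1 + 0  (stop)
So 132310/40943 = [3; 4, 3, 7, 8, 3, 5, 3].

[3; 4, 3, 7, 8, 3, 5, 3]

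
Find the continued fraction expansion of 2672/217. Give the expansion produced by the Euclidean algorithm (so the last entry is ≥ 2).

2672 = 12*217 + 68
217 = 3*68 + 13
68 = 5*13 + 3
13 = 4*3 + 1
3 = 3*1 + 0  (stop)
So 2672/217 = [12; 3, 5, 4, 3].

[12; 3, 5, 4, 3]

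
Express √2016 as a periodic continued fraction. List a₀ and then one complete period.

a₀ = ⌊√2016⌋ = 44.
With m₀=0, d₀=1 and mₖ₊₁ = dₖaₖ − mₖ, dₖ₊₁ = (n − mₖ₊₁²)/dₖ, aₖ₊₁ = ⌊(a₀+mₖ₊₁)/dₖ₊₁⌋:
  k=1: m=44, d=80, a=1
  k=2: m=36, d=9, a=8
  k=3: m=36, d=80, a=1
  k=4: m=44, d=1, a=88
d=1 and a=2a₀=88 at k=4, so the next step gives (m, d) = (44, 80) again — its k=1 value — and the period has length 4.

[44; 1, 8, 1, 88]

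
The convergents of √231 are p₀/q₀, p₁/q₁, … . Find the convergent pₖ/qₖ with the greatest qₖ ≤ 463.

2295/151

√231 = [15; 5, 30, …] (period length 2).
Convergents:
  p_0/q_0 = 15/1
  p_1/q_1 = 76/5
  p_2/q_2 = 2295/151
  p_3/q_3 = 11551/760
q_2 = 151 ≤ 463 < 760 = q_3, so the answer is 2295/151.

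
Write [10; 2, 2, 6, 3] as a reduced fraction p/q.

1051/101

Using pₖ = aₖpₖ₋₁ + pₖ₋₂ and qₖ = aₖqₖ₋₁ + qₖ₋₂:
  k=0: a=10, p=10, q=1
  k=1: a=2, p=21, q=2
  k=2: a=2, p=52, q=5
  k=3: a=6, p=333, q=32
  k=4: a=3, p=1051, q=101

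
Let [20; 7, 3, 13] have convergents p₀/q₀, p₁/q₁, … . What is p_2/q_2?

Using pₖ = aₖpₖ₋₁ + pₖ₋₂, qₖ = aₖqₖ₋₁ + qₖ₋₂ (with p₋₁=1, p₋₂=0, q₋₁=0, q₋₂=1):
  k=0: a=20, p=20, q=1
  k=1: a=7, p=141, q=7
  k=2: a=3, p=443, q=22

443/22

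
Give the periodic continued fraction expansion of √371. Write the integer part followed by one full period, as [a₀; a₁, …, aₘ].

a₀ = ⌊√371⌋ = 19.

[19; 3, 1, 4, 1, 3, 38]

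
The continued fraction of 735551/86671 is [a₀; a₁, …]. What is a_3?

3

735551 = 8·86671 + 42183   →  a_0 = 8
86671 = 2·42183 + 2305   →  a_1 = 2
42183 = 18·2305 + 693   →  a_2 = 18
2305 = 3·693 + 226   →  a_3 = 3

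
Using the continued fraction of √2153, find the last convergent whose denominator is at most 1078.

√2153 = [46; 2, 2, 92, …] (period length 3).
Convergents:
  p_0/q_0 = 46/1
  p_1/q_1 = 93/2
  p_2/q_2 = 232/5
  p_3/q_3 = 21437/462
  p_4/q_4 = 43106/929
  p_5/q_5 = 107649/2320
q_4 = 929 ≤ 1078 < 2320 = q_5, so the answer is 43106/929.

43106/929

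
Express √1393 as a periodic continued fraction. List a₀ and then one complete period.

[37; 3, 10, 3, 74]

a₀ = ⌊√1393⌋ = 37.
With m₀=0, d₀=1 and mₖ₊₁ = dₖaₖ − mₖ, dₖ₊₁ = (n − mₖ₊₁²)/dₖ, aₖ₊₁ = ⌊(a₀+mₖ₊₁)/dₖ₊₁⌋:
  k=1: m=37, d=24, a=3
  k=2: m=35, d=7, a=10
  k=3: m=35, d=24, a=3
  k=4: m=37, d=1, a=74
d=1 and a=2a₀=74 at k=4, so the next step gives (m, d) = (37, 24) again — its k=1 value — and the period has length 4.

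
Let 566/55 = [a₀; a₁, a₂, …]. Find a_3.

566 = 10·55 + 16   →  a_0 = 10
55 = 3·16 + 7   →  a_1 = 3
16 = 2·7 + 2   →  a_2 = 2
7 = 3·2 + 1   →  a_3 = 3

3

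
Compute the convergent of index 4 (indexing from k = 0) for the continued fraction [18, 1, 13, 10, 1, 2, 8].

2934/155

Using pₖ = aₖpₖ₋₁ + pₖ₋₂, qₖ = aₖqₖ₋₁ + qₖ₋₂ (with p₋₁=1, p₋₂=0, q₋₁=0, q₋₂=1):
  k=0: a=18, p=18, q=1
  k=1: a=1, p=19, q=1
  k=2: a=13, p=265, q=14
  k=3: a=10, p=2669, q=141
  k=4: a=1, p=2934, q=155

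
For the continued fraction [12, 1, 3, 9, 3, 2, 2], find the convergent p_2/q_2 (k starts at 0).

51/4

Using pₖ = aₖpₖ₋₁ + pₖ₋₂, qₖ = aₖqₖ₋₁ + qₖ₋₂ (with p₋₁=1, p₋₂=0, q₋₁=0, q₋₂=1):
  k=0: a=12, p=12, q=1
  k=1: a=1, p=13, q=1
  k=2: a=3, p=51, q=4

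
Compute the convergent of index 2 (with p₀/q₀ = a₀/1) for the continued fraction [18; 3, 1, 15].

73/4

Using pₖ = aₖpₖ₋₁ + pₖ₋₂, qₖ = aₖqₖ₋₁ + qₖ₋₂ (with p₋₁=1, p₋₂=0, q₋₁=0, q₋₂=1):
  k=0: a=18, p=18, q=1
  k=1: a=3, p=55, q=3
  k=2: a=1, p=73, q=4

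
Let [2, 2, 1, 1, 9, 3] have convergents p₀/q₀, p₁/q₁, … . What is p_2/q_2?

7/3

Using pₖ = aₖpₖ₋₁ + pₖ₋₂, qₖ = aₖqₖ₋₁ + qₖ₋₂ (with p₋₁=1, p₋₂=0, q₋₁=0, q₋₂=1):
  k=0: a=2, p=2, q=1
  k=1: a=2, p=5, q=2
  k=2: a=1, p=7, q=3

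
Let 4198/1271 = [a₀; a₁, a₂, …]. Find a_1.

3

4198 = 3·1271 + 385   →  a_0 = 3
1271 = 3·385 + 116   →  a_1 = 3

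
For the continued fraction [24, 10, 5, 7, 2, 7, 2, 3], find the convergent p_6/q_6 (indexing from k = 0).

301443/12509

Using pₖ = aₖpₖ₋₁ + pₖ₋₂, qₖ = aₖqₖ₋₁ + qₖ₋₂ (with p₋₁=1, p₋₂=0, q₋₁=0, q₋₂=1):
  k=0: a=24, p=24, q=1
  k=1: a=10, p=241, q=10
  k=2: a=5, p=1229, q=51
  k=3: a=7, p=8844, q=367
  k=4: a=2, p=18917, q=785
  k=5: a=7, p=141263, q=5862
  k=6: a=2, p=301443, q=12509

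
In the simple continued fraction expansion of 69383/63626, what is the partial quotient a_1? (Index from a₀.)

11

69383 = 1·63626 + 5757   →  a_0 = 1
63626 = 11·5757 + 299   →  a_1 = 11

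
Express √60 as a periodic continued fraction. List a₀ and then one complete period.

[7; 1, 2, 1, 14]

a₀ = ⌊√60⌋ = 7.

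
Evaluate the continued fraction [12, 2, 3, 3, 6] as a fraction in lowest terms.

1803/145

Fold from the inside: start with 6/1.
  3 + 1/6 = 19/6
  3 + 6/19 = 63/19
  2 + 19/63 = 145/63
  12 + 63/145 = 1803/145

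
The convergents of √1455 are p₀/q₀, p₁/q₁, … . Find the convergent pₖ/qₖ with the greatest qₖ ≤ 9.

267/7

√1455 = [38; 6, 1, 11, 1, 6, 76, …] (period length 6).
Convergents:
  p_0/q_0 = 38/1
  p_1/q_1 = 229/6
  p_2/q_2 = 267/7
  p_3/q_3 = 3166/83
q_2 = 7 ≤ 9 < 83 = q_3, so the answer is 267/7.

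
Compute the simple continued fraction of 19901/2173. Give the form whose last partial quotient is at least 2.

[9; 6, 3, 6, 2, 2, 3]

19901 = 9*2173 + 344
2173 = 6*344 + 109
344 = 3*109 + 17
109 = 6*17 + 7
17 = 2*7 + 3
7 = 2*3 + 1
3 = 3*1 + 0  (stop)
So 19901/2173 = [9; 6, 3, 6, 2, 2, 3].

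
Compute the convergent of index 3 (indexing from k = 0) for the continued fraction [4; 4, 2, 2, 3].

Using pₖ = aₖpₖ₋₁ + pₖ₋₂, qₖ = aₖqₖ₋₁ + qₖ₋₂ (with p₋₁=1, p₋₂=0, q₋₁=0, q₋₂=1):
  k=0: a=4, p=4, q=1
  k=1: a=4, p=17, q=4
  k=2: a=2, p=38, q=9
  k=3: a=2, p=93, q=22

93/22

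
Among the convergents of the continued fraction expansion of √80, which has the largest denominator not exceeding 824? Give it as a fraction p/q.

2889/323

√80 = [8; 1, 16, …] (period length 2).
Convergents:
  p_0/q_0 = 8/1
  p_1/q_1 = 9/1
  p_2/q_2 = 152/17
  p_3/q_3 = 161/18
  p_4/q_4 = 2728/305
  p_5/q_5 = 2889/323
  p_6/q_6 = 48952/5473
q_5 = 323 ≤ 824 < 5473 = q_6, so the answer is 2889/323.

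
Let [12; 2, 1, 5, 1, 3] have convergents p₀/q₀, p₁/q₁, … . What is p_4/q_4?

Using pₖ = aₖpₖ₋₁ + pₖ₋₂, qₖ = aₖqₖ₋₁ + qₖ₋₂ (with p₋₁=1, p₋₂=0, q₋₁=0, q₋₂=1):
  k=0: a=12, p=12, q=1
  k=1: a=2, p=25, q=2
  k=2: a=1, p=37, q=3
  k=3: a=5, p=210, q=17
  k=4: a=1, p=247, q=20

247/20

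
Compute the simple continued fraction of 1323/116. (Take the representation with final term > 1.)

1323 = 11*116 + 47
116 = 2*47 + 22
47 = 2*22 + 3
22 = 7*3 + 1
3 = 3*1 + 0  (stop)
So 1323/116 = [11; 2, 2, 7, 3].

[11; 2, 2, 7, 3]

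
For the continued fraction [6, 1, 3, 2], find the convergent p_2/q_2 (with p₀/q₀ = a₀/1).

27/4

Using pₖ = aₖpₖ₋₁ + pₖ₋₂, qₖ = aₖqₖ₋₁ + qₖ₋₂ (with p₋₁=1, p₋₂=0, q₋₁=0, q₋₂=1):
  k=0: a=6, p=6, q=1
  k=1: a=1, p=7, q=1
  k=2: a=3, p=27, q=4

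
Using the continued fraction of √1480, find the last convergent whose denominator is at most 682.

√1480 = [38; 2, 8, 19, 8, 2, 76, …] (period length 6).
Convergents:
  p_0/q_0 = 38/1
  p_1/q_1 = 77/2
  p_2/q_2 = 654/17
  p_3/q_3 = 12503/325
  p_4/q_4 = 100678/2617
q_3 = 325 ≤ 682 < 2617 = q_4, so the answer is 12503/325.

12503/325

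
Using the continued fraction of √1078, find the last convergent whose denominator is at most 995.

12969/395

√1078 = [32; 1, 4, 1, 64, …] (period length 4).
Convergents:
  p_0/q_0 = 32/1
  p_1/q_1 = 33/1
  p_2/q_2 = 164/5
  p_3/q_3 = 197/6
  p_4/q_4 = 12772/389
  p_5/q_5 = 12969/395
  p_6/q_6 = 64648/1969
q_5 = 395 ≤ 995 < 1969 = q_6, so the answer is 12969/395.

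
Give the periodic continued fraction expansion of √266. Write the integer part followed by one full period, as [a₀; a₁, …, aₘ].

[16; 3, 4, 3, 32]

a₀ = ⌊√266⌋ = 16.
With m₀=0, d₀=1 and mₖ₊₁ = dₖaₖ − mₖ, dₖ₊₁ = (n − mₖ₊₁²)/dₖ, aₖ₊₁ = ⌊(a₀+mₖ₊₁)/dₖ₊₁⌋:
  k=1: m=16, d=10, a=3
  k=2: m=14, d=7, a=4
  k=3: m=14, d=10, a=3
  k=4: m=16, d=1, a=32
d=1 and a=2a₀=32 at k=4, so the next step gives (m, d) = (16, 10) again — its k=1 value — and the period has length 4.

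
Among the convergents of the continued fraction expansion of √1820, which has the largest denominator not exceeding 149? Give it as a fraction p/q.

5418/127

√1820 = [42; 1, 1, 1, 20, 1, 1, 1, 84, …] (period length 8).
Convergents:
  p_0/q_0 = 42/1
  p_1/q_1 = 43/1
  p_2/q_2 = 85/2
  p_3/q_3 = 128/3
  p_4/q_4 = 2645/62
  p_5/q_5 = 2773/65
  p_6/q_6 = 5418/127
  p_7/q_7 = 8191/192
q_6 = 127 ≤ 149 < 192 = q_7, so the answer is 5418/127.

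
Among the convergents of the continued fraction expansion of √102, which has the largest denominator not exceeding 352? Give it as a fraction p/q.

2030/201

√102 = [10; 10, 20, …] (period length 2).
Convergents:
  p_0/q_0 = 10/1
  p_1/q_1 = 101/10
  p_2/q_2 = 2030/201
  p_3/q_3 = 20401/2020
q_2 = 201 ≤ 352 < 2020 = q_3, so the answer is 2030/201.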